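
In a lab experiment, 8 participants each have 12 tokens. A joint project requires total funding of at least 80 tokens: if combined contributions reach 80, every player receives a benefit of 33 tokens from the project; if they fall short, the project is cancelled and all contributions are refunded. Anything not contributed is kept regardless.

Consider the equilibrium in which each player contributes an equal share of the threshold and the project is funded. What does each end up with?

35 tokens

Equal share of the threshold: 80/8 = 10.
At this profile no one gains by cutting their contribution: any cut drops the total below 80, the project is cancelled, contributions are refunded, and the deviator ends with 12, which is less than 12 − 10 + 33 = 35. Contributing more than 10 just wastes the excess. So contributing exactly 10 is a best response.
Each player's payoff: 12 − 10 + 33 = 35.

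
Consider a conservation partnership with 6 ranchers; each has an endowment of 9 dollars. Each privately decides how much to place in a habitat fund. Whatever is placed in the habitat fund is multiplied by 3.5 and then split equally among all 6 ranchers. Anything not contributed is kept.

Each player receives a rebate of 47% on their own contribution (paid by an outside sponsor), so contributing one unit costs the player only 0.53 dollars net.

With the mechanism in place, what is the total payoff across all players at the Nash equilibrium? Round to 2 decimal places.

214.38 dollars

The effective private return per unit is now (3.5/6) / 0.53 = 1.1006 > 1, so every player's dominant strategy flips to full contribution.
At the Nash equilibrium everyone contributes 9. Group total payoff = 6 × (9 × 0.47 + 3.5 × 9) = 214.38.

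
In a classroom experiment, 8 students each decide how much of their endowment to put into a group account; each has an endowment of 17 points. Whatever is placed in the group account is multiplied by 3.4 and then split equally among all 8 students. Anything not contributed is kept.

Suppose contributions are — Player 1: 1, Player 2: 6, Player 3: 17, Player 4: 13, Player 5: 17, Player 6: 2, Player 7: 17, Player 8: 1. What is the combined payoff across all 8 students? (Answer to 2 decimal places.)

313.60 points

Total contributed: 1 + 6 + 17 + 13 + 17 + 2 + 17 + 1 = 74; total kept: 8 × 17 − 74 = 62.
The group account pays out 3.4 × 74 = 251.60 in aggregate.
Group total = 62 + 251.60 = 313.60.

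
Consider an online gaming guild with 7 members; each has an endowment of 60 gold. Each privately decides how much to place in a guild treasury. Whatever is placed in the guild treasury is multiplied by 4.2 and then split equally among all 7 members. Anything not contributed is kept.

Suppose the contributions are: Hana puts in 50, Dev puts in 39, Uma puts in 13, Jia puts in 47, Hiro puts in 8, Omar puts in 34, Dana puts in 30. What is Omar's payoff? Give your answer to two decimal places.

Total contributed: 50 + 39 + 13 + 47 + 8 + 34 + 30 = 221.
Each receives 4.2 × 221 / 7 = 132.60 from the guild treasury.
Omar keeps 60 − 34 = 26, so Omar's payoff is 26 + 132.60 = 158.60.

158.60 gold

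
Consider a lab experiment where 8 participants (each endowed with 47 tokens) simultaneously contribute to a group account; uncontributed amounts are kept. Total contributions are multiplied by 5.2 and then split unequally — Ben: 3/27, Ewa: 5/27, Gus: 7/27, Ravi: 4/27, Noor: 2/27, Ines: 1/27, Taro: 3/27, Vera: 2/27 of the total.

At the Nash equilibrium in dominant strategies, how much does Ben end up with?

74.16 tokens

For player j, contributing a unit is worthwhile iff 5.2 × (j's share) ≥ 1, i.e. iff j's share is at least 0.1923.
The only share above 0.1923 is Gus's 7/27, contributing 47; the remaining 7 contribute 0. Total contributed: 47.
Ben keeps 47 and receives 5.2 × 47 × 3/27 = 27.16 from the group account, for a payoff of 74.16.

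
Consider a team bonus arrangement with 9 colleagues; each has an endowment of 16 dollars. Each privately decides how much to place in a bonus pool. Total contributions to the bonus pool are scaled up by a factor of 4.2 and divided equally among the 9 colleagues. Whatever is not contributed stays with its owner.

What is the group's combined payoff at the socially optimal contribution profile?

604.80 dollars

Each contributed unit returns 4.200 to the group as a whole (0.4667 to each of 9 players), which exceeds 1, so the social optimum is full contribution: group total = 4.200 × 144 = 604.80.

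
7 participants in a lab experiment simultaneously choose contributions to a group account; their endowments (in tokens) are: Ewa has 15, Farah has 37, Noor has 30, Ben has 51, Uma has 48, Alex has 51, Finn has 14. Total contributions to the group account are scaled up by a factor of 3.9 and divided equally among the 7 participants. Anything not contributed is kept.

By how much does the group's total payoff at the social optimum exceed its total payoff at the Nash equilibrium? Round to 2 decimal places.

The private return per contributed unit is 3.9/7 = 0.5571 < 1 for every player regardless of endowment, so the Nash equilibrium is zero contribution and the group total is Σ E_j = 15 + 37 + 30 + 51 + 48 + 51 + 14 = 246.
Each contributed unit returns 3.900 to the group, so the social optimum is full contribution by everyone: group total = 3.900 × 246 = 959.40.
Efficiency loss = (3.900 − 1) × 246 = 713.40.

713.40 tokens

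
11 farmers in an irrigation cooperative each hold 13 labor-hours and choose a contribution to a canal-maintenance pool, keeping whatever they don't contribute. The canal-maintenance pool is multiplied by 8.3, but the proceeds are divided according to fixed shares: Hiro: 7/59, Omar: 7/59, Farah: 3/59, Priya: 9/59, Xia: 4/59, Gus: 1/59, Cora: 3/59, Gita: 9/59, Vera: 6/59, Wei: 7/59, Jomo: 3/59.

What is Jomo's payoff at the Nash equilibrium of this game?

Each unit j contributes comes back to j as 8.3 × (j's share), so j prefers to contribute only if that share exceeds 1/8.3 = 0.1205; otherwise keeping the unit dominates.
Priya and Gita clear that bar, contributing 13 each; the remaining 9 contribute 0. Total contributed: 26.
Jomo keeps 13 and receives 8.3 × 26 × 3/59 = 10.97 from the canal-maintenance pool, for a payoff of 23.97.

23.97 labor-hours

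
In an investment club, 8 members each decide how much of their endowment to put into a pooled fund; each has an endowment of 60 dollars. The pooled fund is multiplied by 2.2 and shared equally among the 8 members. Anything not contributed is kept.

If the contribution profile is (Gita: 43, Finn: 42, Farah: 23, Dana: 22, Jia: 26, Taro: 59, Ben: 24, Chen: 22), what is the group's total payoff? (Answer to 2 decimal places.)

793.20 dollars

Total contributed: 43 + 42 + 23 + 22 + 26 + 59 + 24 + 22 = 261; total kept: 8 × 60 − 261 = 219.
The pooled fund pays out 2.2 × 261 = 574.20 in aggregate.
Group total = 219 + 574.20 = 793.20.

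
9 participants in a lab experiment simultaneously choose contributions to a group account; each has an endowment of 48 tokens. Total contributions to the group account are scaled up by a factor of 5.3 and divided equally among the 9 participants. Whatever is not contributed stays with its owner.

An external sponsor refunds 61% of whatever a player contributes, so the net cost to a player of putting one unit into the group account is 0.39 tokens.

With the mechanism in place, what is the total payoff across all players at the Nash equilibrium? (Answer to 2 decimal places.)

2553.12 tokens

Under the mechanism each unit contributed yields (5.3/9) / 0.39 = 1.5100 back to its contributor per unit of net cost, which exceeds 1, making full contribution the dominant choice for everyone.
So the Nash equilibrium is full contribution by all 9; the group earns 9 × (48 × 0.61 + 5.3 × 48) = 2553.12.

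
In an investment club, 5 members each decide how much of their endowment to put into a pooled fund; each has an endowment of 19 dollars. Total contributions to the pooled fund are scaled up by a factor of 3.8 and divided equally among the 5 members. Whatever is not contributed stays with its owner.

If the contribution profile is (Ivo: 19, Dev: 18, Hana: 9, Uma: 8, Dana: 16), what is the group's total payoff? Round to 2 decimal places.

291.00 dollars

Total contributed: 19 + 18 + 9 + 8 + 16 = 70; total kept: 5 × 19 − 70 = 25.
The pooled fund pays out 3.8 × 70 = 266.00 in aggregate.
Group total = 25 + 266.00 = 291.00.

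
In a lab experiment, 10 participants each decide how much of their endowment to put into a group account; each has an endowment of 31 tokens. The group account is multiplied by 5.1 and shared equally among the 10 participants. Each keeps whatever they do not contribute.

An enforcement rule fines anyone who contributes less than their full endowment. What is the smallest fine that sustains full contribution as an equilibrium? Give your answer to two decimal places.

Given the others contribute fully, the best deviation is to contribute 0 (any partial contribution still incurs the fine and gives up units whose private return 0.5100 is below 1).
Deviating from 31 to 0 saves 31 tokens but forfeits the deviator's share of the drop in the group account: 5.1/10 × 31 = 15.81.
So the deviation gain is 31 − 15.81 = 15.19, and the fine must be at least 15.19 tokens to wipe it out.

15.19 tokens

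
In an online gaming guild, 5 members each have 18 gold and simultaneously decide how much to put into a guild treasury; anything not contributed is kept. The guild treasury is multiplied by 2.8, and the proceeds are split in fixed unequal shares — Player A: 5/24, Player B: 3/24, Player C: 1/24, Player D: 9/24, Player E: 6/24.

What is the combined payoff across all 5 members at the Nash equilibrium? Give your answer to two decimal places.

Player j's private return per contributed unit is 2.8 × (j's share). Contributing is weakly dominant for j when that share is at least 1/2.8 = 0.3571, and contributing 0 is dominant otherwise.
Player D alone (share 9/24) is above the threshold, contributing 18; the remaining 4 contribute 0. Total contributed: 18.
The guild treasury pays out 2.8 × 18 = 50.40 in total (split across the unequal shares, but the aggregate is all that matters for the group sum).
The 4 free-riders keep 18 each, adding 72. Group total = 72 + 50.40 = 122.40.

122.40 gold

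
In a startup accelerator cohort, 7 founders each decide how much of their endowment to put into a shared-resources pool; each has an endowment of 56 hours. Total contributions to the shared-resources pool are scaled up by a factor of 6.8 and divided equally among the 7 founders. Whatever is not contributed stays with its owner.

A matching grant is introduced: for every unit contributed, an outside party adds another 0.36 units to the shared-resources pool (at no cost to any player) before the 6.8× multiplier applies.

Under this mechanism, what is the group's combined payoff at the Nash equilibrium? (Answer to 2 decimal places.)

3625.22 hours

With the mechanism, a contributed unit returns 6.8 × 1.36 / 7 = 1.3211 per unit of net cost to the contributor — now above 1 — so contributing fully is weakly dominant for every player.
At the Nash equilibrium everyone contributes 56. Group total payoff = 6.8 × 1.36 × 392 = 3625.22.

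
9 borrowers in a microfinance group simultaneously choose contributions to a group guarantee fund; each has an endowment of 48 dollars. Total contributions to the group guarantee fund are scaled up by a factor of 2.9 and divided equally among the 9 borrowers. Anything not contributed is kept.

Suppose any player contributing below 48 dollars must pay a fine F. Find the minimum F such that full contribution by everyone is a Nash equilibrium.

32.53 dollars

Given the others contribute fully, the best deviation is to contribute 0 (any partial contribution still incurs the fine and gives up units whose private return 0.3222 is below 1).
Deviating from 48 to 0 saves 48 dollars but forfeits the deviator's share of the drop in the group guarantee fund: 2.9/9 × 48 = 15.47.
So the deviation gain is 48 − 15.47 = 32.53, and the fine must be at least 32.53 dollars to wipe it out.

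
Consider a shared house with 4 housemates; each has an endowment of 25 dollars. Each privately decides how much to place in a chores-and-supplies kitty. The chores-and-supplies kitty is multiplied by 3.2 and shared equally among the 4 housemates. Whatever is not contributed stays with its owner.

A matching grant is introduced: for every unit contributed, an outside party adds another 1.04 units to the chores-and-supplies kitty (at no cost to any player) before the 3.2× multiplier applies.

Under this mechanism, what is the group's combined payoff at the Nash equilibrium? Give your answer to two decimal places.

Under the mechanism each unit contributed yields 3.2 × 2.04 / 4 = 1.6320 back to its contributor per unit of net cost, which exceeds 1, making full contribution the dominant choice for everyone.
At the Nash equilibrium everyone contributes 25. Group total payoff = 3.2 × 2.04 × 100 = 652.80.

652.80 dollars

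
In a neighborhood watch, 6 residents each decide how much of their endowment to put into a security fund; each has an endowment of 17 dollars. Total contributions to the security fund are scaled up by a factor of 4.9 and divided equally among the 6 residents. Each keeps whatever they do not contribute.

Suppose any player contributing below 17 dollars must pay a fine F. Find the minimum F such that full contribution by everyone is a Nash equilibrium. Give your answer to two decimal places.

Given the others contribute fully, the best deviation is to contribute 0 (any partial contribution still incurs the fine and gives up units whose private return 0.8167 is below 1).
Deviating from 17 to 0 saves 17 dollars but forfeits the deviator's share of the drop in the security fund: 4.9/6 × 17 = 13.88.
So the deviation gain is 17 − 13.88 = 3.12, and the fine must be at least 3.12 dollars to wipe it out.

3.12 dollars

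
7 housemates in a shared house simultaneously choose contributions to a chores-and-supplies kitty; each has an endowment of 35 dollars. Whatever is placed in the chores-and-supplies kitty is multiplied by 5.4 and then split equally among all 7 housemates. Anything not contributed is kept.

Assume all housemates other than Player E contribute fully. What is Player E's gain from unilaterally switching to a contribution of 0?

Switching from a contribution of 35 to 0 lets Player E keep an extra 35 dollars, but lowers the chores-and-supplies kitty by 35, which costs Player E their own share of that drop: 5.4/7 × 35 = 27.00.
Net gain = 35 − 27.00 = 8.00. The private return per contributed unit (0.7714) is below 1, so free-riding is indeed the best response regardless of what the others do.

8.00 dollars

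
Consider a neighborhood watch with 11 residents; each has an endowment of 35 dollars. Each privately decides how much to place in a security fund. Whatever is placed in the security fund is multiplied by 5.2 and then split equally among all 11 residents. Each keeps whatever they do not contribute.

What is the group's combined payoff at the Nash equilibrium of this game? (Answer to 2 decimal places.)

Each contributed unit returns 5.2/11 = 0.4727 to its contributor — below 1 — so contributing 0 is dominant for every player. At the Nash equilibrium everyone keeps their 35, and the group total is 11 × 35 = 385.

385.00 dollars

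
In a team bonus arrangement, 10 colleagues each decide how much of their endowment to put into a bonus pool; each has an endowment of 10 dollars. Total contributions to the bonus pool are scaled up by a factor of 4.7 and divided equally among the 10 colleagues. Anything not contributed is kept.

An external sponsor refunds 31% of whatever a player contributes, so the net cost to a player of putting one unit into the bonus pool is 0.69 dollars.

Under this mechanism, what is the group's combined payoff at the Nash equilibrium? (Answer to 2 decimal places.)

The effective private return is (4.7/10) / 0.69 = 0.6812, which is still under 1, so the mechanism doesn't change anyone's dominant strategy: zero contribution.
Everyone keeps their endowment and the group total is 10 × 10 = 100.

100.00 dollars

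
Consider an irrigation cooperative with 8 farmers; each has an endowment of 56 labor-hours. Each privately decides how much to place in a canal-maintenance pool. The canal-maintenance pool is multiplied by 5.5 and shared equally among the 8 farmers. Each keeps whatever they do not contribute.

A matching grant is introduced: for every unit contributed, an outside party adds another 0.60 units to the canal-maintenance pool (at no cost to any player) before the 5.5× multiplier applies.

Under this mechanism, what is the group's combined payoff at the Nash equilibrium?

The effective private return per unit is now 5.5 × 1.60 / 8 = 1.1000 > 1, so every player's dominant strategy flips to full contribution.
At the Nash equilibrium everyone contributes 56. Group total payoff = 5.5 × 1.60 × 448 = 3942.40.

3942.40 labor-hours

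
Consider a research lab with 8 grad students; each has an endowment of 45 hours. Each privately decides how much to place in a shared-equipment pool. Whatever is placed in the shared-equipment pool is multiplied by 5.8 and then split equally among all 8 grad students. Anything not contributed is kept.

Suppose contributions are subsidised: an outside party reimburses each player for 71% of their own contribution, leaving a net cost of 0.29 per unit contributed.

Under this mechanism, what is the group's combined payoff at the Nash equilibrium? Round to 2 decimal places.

2343.60 hours

With the mechanism, a contributed unit returns (5.8/8) / 0.29 = 2.5000 per unit of net cost to the contributor — now above 1 — so contributing fully is weakly dominant for every player.
So the Nash equilibrium is full contribution by all 8; the group earns 8 × (45 × 0.71 + 5.8 × 45) = 2343.60.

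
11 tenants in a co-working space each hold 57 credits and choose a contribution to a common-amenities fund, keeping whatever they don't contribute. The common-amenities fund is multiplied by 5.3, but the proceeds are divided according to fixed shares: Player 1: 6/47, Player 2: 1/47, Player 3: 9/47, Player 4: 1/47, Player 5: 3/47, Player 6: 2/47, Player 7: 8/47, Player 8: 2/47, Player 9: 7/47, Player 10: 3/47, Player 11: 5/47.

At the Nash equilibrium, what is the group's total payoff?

A player with share s gets back 5.3·s per unit contributed, so full contribution is dominant for anyone with s > 1/5.3 = 0.1887 and zero contribution is dominant for anyone below.
The only share above 0.1887 is Player 3's 9/47, contributing 57; the remaining 10 contribute 0. Total contributed: 57.
The common-amenities fund pays out 5.3 × 57 = 302.10 in total (split across the unequal shares, but the aggregate is all that matters for the group sum).
The 10 free-riders keep 57 each, adding 570. Group total = 570 + 302.10 = 872.10.

872.10 credits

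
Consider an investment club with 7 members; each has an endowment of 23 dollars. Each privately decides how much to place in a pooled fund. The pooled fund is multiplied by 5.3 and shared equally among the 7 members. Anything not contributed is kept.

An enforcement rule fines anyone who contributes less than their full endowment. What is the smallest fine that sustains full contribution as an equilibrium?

5.59 dollars

Given the others contribute fully, the best deviation is to contribute 0 (any partial contribution still incurs the fine and gives up units whose private return 0.7571 is below 1).
Deviating from 23 to 0 saves 23 dollars but forfeits the deviator's share of the drop in the pooled fund: 5.3/7 × 23 = 17.41.
So the deviation gain is 23 − 17.41 = 5.59, and the fine must be at least 5.59 dollars to wipe it out.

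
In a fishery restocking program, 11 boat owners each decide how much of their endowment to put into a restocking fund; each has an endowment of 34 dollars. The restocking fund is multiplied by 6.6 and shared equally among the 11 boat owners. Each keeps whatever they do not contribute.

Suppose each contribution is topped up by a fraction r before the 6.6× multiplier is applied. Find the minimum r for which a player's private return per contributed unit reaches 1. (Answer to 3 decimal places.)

With matching at rate r, one contributed unit becomes (1 + r) in the restocking fund and returns 6.6 × (1 + r) / 11 to the contributor.
Setting this equal to 1: 1 + r = 11/6.6 = 1.6667.
So the minimum matching rate is r = 1.6667 − 1 = 0.667.

0.667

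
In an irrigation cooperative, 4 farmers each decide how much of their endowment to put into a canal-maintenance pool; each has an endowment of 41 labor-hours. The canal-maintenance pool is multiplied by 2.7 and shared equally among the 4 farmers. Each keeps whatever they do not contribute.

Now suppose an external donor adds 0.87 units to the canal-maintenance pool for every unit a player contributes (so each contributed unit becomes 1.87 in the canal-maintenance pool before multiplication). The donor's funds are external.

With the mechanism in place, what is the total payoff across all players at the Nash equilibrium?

With the mechanism, a contributed unit returns 2.7 × 1.87 / 4 = 1.2623 per unit of net cost to the contributor — now above 1 — so contributing fully is weakly dominant for every player.
So the Nash equilibrium is full contribution by all 4; the group earns 2.7 × 1.87 × 164 = 828.04.

828.04 labor-hours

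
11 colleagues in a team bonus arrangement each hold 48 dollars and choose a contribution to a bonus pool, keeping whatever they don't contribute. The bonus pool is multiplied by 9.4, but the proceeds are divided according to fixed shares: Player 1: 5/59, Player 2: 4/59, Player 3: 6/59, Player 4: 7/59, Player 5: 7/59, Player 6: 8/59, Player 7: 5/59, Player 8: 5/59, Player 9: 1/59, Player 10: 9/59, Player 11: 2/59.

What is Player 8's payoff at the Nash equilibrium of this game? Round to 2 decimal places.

200.95 dollars

Player j's private return per contributed unit is 9.4 × (j's share). Contributing is weakly dominant for j when that share is at least 1/9.4 = 0.1064, and contributing 0 is dominant otherwise.
The shares above 0.1064 belong to Player 4, Player 5, Player 6 and Player 10, contributing 48 each; the remaining 7 contribute 0. Total contributed: 192.
Player 8 keeps 48 and receives 9.4 × 192 × 5/59 = 152.95 from the bonus pool, for a payoff of 200.95.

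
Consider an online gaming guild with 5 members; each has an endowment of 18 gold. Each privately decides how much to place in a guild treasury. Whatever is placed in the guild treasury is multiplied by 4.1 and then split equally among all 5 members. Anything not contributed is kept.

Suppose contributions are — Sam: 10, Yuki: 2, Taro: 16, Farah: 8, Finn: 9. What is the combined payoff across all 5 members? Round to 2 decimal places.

229.50 gold

Total contributed: 10 + 2 + 16 + 8 + 9 = 45; total kept: 5 × 18 − 45 = 45.
The guild treasury pays out 4.1 × 45 = 184.50 in aggregate.
Group total = 45 + 184.50 = 229.50.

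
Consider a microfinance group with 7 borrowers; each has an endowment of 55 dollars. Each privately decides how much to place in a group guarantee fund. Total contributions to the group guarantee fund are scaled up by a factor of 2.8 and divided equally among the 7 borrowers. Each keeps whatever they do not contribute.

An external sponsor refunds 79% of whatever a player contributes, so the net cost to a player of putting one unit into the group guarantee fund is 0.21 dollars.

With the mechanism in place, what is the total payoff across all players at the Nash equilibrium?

Under the mechanism each unit contributed yields (2.8/7) / 0.21 = 1.9048 back to its contributor per unit of net cost, which exceeds 1, making full contribution the dominant choice for everyone.
So the Nash equilibrium is full contribution by all 7; the group earns 7 × (55 × 0.79 + 2.8 × 55) = 1382.15.

1382.15 dollars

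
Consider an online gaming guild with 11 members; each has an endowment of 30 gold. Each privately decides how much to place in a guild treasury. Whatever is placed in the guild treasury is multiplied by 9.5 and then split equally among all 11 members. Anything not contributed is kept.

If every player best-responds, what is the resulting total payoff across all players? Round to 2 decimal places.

Each contributed unit returns 9.5/11 = 0.8636 to its contributor — below 1 — so contributing 0 is dominant for every player. At the Nash equilibrium everyone keeps their 30, and the group total is 11 × 30 = 330.

330.00 gold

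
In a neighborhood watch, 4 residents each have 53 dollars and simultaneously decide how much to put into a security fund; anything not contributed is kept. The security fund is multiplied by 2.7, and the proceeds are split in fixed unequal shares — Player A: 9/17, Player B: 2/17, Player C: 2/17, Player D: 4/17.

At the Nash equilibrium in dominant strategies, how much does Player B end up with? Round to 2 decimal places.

A player with share s gets back 2.7·s per unit contributed, so full contribution is dominant for anyone with s > 1/2.7 = 0.3704 and zero contribution is dominant for anyone below.
The only share above 0.3704 is Player A's 9/17, contributing 53; the remaining 3 contribute 0. Total contributed: 53.
Player B keeps 53 and receives 2.7 × 53 × 2/17 = 16.84 from the security fund, for a payoff of 69.84.

69.84 dollars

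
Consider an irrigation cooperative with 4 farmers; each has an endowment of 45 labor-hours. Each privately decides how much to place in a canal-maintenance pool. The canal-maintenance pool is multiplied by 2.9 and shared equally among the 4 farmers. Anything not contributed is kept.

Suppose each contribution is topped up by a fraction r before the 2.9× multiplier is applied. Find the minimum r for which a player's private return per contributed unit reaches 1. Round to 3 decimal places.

With matching at rate r, one contributed unit becomes (1 + r) in the canal-maintenance pool and returns 2.9 × (1 + r) / 4 to the contributor.
Setting this equal to 1: 1 + r = 4/2.9 = 1.3793.
So the minimum matching rate is r = 1.3793 − 1 = 0.379.

0.379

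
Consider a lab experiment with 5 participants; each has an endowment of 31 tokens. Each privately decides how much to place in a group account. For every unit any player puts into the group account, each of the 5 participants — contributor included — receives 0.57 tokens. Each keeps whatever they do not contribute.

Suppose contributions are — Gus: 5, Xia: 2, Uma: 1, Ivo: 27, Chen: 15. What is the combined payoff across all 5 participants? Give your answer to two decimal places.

247.50 tokens

Total contributed: 5 + 2 + 1 + 27 + 15 = 50; total kept: 5 × 31 − 50 = 105.
The group account pays out 0.57 × 5 × 50 = 142.50 in aggregate.
Group total = 105 + 142.50 = 247.50.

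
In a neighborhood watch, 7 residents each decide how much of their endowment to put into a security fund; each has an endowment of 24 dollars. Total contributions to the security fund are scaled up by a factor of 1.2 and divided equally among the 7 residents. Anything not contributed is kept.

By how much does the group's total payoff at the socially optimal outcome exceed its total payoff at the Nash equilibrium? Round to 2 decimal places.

33.60 dollars

Each contributed unit returns 1.2/7 = 0.1714 to its contributor — below 1 — so contributing 0 is dominant for every player. At the Nash equilibrium everyone keeps their 24, and the group total is 7 × 24 = 168.
Each contributed unit returns 1.200 to the group as a whole (0.1714 to each of 7 players), which exceeds 1, so the social optimum is full contribution: group total = 1.200 × 168 = 201.60.
Efficiency loss = 201.60 − 168 = 33.60.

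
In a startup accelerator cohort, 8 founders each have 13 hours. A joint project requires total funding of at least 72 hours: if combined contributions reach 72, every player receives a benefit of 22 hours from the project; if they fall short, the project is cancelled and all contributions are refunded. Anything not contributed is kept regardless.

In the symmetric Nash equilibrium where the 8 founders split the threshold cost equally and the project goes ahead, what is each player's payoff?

26 hours

Equal share of the threshold: 72/8 = 9.
At this profile no one gains by cutting their contribution: any cut drops the total below 72, the project is cancelled, contributions are refunded, and the deviator ends with 13, which is less than 13 − 9 + 22 = 26. Contributing more than 9 just wastes the excess. So contributing exactly 9 is a best response.
Each player's payoff: 13 − 9 + 22 = 26.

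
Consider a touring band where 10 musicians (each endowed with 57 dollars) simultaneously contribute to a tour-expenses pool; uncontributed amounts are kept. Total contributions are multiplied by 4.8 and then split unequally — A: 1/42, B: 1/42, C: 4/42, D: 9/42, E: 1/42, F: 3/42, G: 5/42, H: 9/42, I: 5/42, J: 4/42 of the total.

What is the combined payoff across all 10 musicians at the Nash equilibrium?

Player j's private return per contributed unit is 4.8 × (j's share). Contributing is weakly dominant for j when that share is at least 1/4.8 = 0.2083, and contributing 0 is dominant otherwise.
D and H clear that bar, contributing 57 each; the remaining 8 contribute 0. Total contributed: 114.
The tour-expenses pool pays out 4.8 × 114 = 547.20 in total (split across the unequal shares, but the aggregate is all that matters for the group sum).
The 8 free-riders keep 57 each, adding 456. Group total = 456 + 547.20 = 1003.20.

1003.20 dollars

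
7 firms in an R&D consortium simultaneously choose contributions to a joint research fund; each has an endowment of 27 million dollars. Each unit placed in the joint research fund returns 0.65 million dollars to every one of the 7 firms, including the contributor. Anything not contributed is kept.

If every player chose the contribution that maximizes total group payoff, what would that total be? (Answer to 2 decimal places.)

Each contributed unit returns 4.550 to the group as a whole (0.65 to each of 7 players), which exceeds 1, so the social optimum is full contribution: group total = 4.550 × 189 = 859.95.

859.95 million dollars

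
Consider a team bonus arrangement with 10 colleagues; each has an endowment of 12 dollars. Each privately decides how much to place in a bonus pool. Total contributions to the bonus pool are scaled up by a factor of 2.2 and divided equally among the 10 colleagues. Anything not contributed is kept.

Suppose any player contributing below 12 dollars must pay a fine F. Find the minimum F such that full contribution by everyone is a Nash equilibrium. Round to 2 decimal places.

Given the others contribute fully, the best deviation is to contribute 0 (any partial contribution still incurs the fine and gives up units whose private return 0.2200 is below 1).
Deviating from 12 to 0 saves 12 dollars but forfeits the deviator's share of the drop in the bonus pool: 2.2/10 × 12 = 2.64.
So the deviation gain is 12 − 2.64 = 9.36, and the fine must be at least 9.36 dollars to wipe it out.

9.36 dollars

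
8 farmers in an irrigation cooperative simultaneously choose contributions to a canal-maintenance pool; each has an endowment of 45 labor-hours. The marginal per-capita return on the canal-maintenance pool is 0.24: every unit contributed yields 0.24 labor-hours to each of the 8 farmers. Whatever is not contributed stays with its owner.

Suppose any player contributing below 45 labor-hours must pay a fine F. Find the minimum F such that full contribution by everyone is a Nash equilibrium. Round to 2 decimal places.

34.20 labor-hours

Given the others contribute fully, the best deviation is to contribute 0 (any partial contribution still incurs the fine and gives up units whose private return 0.24 is below 1).
Deviating from 45 to 0 saves 45 labor-hours but forfeits the deviator's share of the drop in the canal-maintenance pool: 0.24 × 45 = 10.80.
So the deviation gain is 45 − 10.80 = 34.20, and the fine must be at least 34.20 labor-hours to wipe it out.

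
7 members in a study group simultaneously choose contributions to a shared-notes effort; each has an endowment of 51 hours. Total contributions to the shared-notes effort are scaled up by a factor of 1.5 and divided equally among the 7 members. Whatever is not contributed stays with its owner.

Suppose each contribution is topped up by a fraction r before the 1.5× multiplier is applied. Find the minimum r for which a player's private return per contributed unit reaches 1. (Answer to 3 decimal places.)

3.667

With matching at rate r, one contributed unit becomes (1 + r) in the shared-notes effort and returns 1.5 × (1 + r) / 7 to the contributor.
Setting this equal to 1: 1 + r = 7/1.5 = 4.6667.
So the minimum matching rate is r = 4.6667 − 1 = 3.667.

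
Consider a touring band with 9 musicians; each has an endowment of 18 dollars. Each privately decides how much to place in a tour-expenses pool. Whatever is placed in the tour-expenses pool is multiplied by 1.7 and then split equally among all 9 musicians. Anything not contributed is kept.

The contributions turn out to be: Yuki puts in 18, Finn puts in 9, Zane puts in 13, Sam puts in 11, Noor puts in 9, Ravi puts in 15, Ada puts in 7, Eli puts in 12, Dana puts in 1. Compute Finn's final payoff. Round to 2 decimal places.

Total contributed: 18 + 9 + 13 + 11 + 9 + 15 + 7 + 12 + 1 = 95.
Each receives 1.7 × 95 / 9 = 17.94 from the tour-expenses pool.
Finn keeps 18 − 9 = 9, so Finn's payoff is 9 + 17.94 = 26.94.

26.94 dollars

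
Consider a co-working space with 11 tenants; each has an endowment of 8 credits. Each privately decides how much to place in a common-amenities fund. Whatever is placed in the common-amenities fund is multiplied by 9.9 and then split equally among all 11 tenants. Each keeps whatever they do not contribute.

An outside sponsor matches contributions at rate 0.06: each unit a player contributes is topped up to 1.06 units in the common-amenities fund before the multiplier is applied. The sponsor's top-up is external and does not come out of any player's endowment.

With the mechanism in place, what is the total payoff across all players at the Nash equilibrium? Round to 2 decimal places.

88.00 credits

Even with the mechanism, each unit contributed returns only 9.9 × 1.06 / 11 = 0.9540 per unit of net cost, so contributing nothing is still dominant.
Everyone keeps their endowment and the group total is 11 × 8 = 88.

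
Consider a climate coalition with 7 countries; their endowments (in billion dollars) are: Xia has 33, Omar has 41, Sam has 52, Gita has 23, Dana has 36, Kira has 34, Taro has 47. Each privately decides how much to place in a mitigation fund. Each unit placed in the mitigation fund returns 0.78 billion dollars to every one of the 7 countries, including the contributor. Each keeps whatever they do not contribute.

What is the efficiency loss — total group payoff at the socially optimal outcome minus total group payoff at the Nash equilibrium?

1186.36 billion dollars

The private return per contributed unit is 0.78 < 1 for everyone, so the Nash equilibrium is zero contribution and the group total is Σ E_j = 33 + 41 + 52 + 23 + 36 + 34 + 47 = 266.
Each contributed unit returns 5.460 to the group, so the social optimum is full contribution by everyone: group total = 5.460 × 266 = 1452.36.
Efficiency loss = (5.460 − 1) × 266 = 1186.36.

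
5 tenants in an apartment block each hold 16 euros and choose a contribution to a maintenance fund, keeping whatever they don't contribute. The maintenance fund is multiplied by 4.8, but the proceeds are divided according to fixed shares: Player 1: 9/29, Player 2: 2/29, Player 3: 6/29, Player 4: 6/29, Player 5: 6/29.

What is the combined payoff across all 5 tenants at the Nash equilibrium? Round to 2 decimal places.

Each unit j contributes comes back to j as 4.8 × (j's share), so j prefers to contribute only if that share exceeds 1/4.8 = 0.2083; otherwise keeping the unit dominates.
The only share above 0.2083 is Player 1's 9/29, contributing 16; the remaining 4 contribute 0. Total contributed: 16.
The maintenance fund pays out 4.8 × 16 = 76.80 in total (split across the unequal shares, but the aggregate is all that matters for the group sum).
The 4 free-riders keep 16 each, adding 64. Group total = 64 + 76.80 = 140.80.

140.80 euros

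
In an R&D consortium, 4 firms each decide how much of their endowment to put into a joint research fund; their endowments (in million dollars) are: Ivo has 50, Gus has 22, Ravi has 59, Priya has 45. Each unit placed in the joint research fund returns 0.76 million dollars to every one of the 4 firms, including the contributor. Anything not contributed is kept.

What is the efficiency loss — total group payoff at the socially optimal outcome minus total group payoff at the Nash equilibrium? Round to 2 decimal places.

359.04 million dollars

The private return per contributed unit is 0.76 < 1 for everyone, so the Nash equilibrium is zero contribution and the group total is Σ E_j = 50 + 22 + 59 + 45 = 176.
Each contributed unit returns 3.040 to the group, so the social optimum is full contribution by everyone: group total = 3.040 × 176 = 535.04.
Efficiency loss = (3.040 − 1) × 176 = 359.04.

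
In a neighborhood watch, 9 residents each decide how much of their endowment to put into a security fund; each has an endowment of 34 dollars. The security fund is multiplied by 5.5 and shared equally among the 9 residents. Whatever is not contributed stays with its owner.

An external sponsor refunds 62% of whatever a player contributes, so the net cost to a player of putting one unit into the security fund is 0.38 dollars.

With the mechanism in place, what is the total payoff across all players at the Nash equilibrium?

1872.72 dollars

Under the mechanism each unit contributed yields (5.5/9) / 0.38 = 1.6082 back to its contributor per unit of net cost, which exceeds 1, making full contribution the dominant choice for everyone.
So the Nash equilibrium is full contribution by all 9; the group earns 9 × (34 × 0.62 + 5.5 × 34) = 1872.72.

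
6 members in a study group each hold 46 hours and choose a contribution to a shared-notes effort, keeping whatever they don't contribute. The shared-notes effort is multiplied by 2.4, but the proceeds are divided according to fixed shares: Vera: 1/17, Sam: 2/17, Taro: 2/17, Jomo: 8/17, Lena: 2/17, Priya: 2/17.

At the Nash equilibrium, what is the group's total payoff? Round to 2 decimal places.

340.40 hours

Player j's private return per contributed unit is 2.4 × (j's share). Contributing is weakly dominant for j when that share is at least 1/2.4 = 0.4167, and contributing 0 is dominant otherwise.
Jomo alone (share 8/17) is above the threshold, contributing 46; the remaining 5 contribute 0. Total contributed: 46.
The shared-notes effort pays out 2.4 × 46 = 110.40 in total (split across the unequal shares, but the aggregate is all that matters for the group sum).
The 5 free-riders keep 46 each, adding 230. Group total = 230 + 110.40 = 340.40.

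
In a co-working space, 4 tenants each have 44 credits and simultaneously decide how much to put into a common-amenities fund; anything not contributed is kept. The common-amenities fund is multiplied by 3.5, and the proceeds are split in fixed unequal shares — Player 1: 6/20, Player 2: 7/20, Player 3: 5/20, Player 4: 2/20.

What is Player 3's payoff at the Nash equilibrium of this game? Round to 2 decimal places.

For player j, contributing a unit is worthwhile iff 3.5 × (j's share) ≥ 1, i.e. iff j's share is at least 0.2857.
Player 1 and Player 2 are above the threshold, contributing 44 each; the remaining 2 contribute 0. Total contributed: 88.
Player 3 keeps 44 and receives 3.5 × 88 × 5/20 = 77.00 from the common-amenities fund, for a payoff of 121.00.

121.00 credits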